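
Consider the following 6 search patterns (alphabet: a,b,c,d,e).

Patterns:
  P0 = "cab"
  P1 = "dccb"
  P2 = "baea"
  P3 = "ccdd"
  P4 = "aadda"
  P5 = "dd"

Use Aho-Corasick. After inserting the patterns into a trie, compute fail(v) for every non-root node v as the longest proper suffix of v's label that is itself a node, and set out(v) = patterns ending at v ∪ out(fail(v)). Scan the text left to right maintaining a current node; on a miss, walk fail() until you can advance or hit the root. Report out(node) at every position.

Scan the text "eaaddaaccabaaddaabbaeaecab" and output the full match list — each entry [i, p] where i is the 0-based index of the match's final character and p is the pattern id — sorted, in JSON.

Build:
Trie (insert patterns):
  0='ε' goto a→15 b→8 c→1 d→4
  1='c' goto a→2 c→12
  2='ca' goto b→3
  3='cab' goto ·  ←P0
  4='d' goto c→5 d→20
  5='dc' goto c→6
  6='dcc' goto b→7
  7='dccb' goto ·  ←P1
  8='b' goto a→9
  9='ba' goto e→10
  10='bae' goto a→11
  11='baea' goto ·  ←P2
  12='cc' goto d→13
  13='ccd' goto d→14
  14='ccdd' goto ·  ←P3
  15='a' goto a→16
  16='aa' goto d→17
  17='aad' goto d→18
  18='aadd' goto a→19
  19='aadda' goto ·  ←P4
  20='dd' goto ·  ←P5

Failure links (BFS by depth):
  n1('c'): parent n0 fail=0; on 'c' 0 → fail=0;  out ∅∪∅=∅
  n4('d'): parent n0 fail=0; on 'd' 0 → fail=0;  out ∅∪∅=∅
  n8('b'): parent n0 fail=0; on 'b' 0 → fail=0;  out ∅∪∅=∅
  n15('a'): parent n0 fail=0; on 'a' 0 → fail=0;  out ∅∪∅=∅
  n2('ca'): parent n1 fail=0; on 'a' 0 → fail=15;  out ∅∪∅=∅
  n5('dc'): parent n4 fail=0; on 'c' 0 → fail=1;  out ∅∪∅=∅
  n9('ba'): parent n8 fail=0; on 'a' 0 → fail=15;  out ∅∪∅=∅
  n12('cc'): parent n1 fail=0; on 'c' 0 → fail=1;  out ∅∪∅=∅
  n16('aa'): parent n15 fail=0; on 'a' 0 → fail=15;  out ∅∪∅=∅
  n20('dd'): parent n4 fail=0; on 'd' 0 → fail=4;  out {5}∪∅={5}
  n3('cab'): parent n2 fail=15; on 'b' 15→0 → fail=8;  out {0}∪∅={0}
  n6('dcc'): parent n5 fail=1; on 'c' 1 → fail=12;  out ∅∪∅=∅
  n10('bae'): parent n9 fail=15; on 'e' 15→0 → fail=0;  out ∅∪∅=∅
  n13('ccd'): parent n12 fail=1; on 'd' 1→0 → fail=4;  out ∅∪∅=∅
  n17('aad'): parent n16 fail=15; on 'd' 15→0 → fail=4;  out ∅∪∅=∅
  n7('dccb'): parent n6 fail=12; on 'b' 12→1→0 → fail=8;  out {1}∪∅={1}
  n11('baea'): parent n10 fail=0; on 'a' 0 → fail=15;  out {2}∪∅={2}
  n14('ccdd'): parent n13 fail=4; on 'd' 4 → fail=20;  out {3}∪{5}={3,5}
  n18('aadd'): parent n17 fail=4; on 'd' 4 → fail=20;  out ∅∪{5}={5}
  n19('aadda'): parent n18 fail=20; on 'a' 20→4→0 → fail=15;  out {4}∪∅={4}

Scan:
i=0 'e': node 0→0
i=1 'a': node 0→15
i=2 'a': node 15→16
i=3 'd': node 16→17
i=4 'd': node 17→18  emit P5@[3:4]
i=5 'a': node 18→19  emit P4@[1:5]
i=6 'a': node 19→16 ·f
i=7 'c': node 16→1 ·f
i=8 'c': node 1→12
i=9 'a': node 12→2 ·f
i=10 'b': node 2→3  emit P0@[8:10]
i=11 'a': node 3→9 ·f
i=12 'a': node 9→16 ·f
i=13 'd': node 16→17
i=14 'd': node 17→18  emit P5@[13:14]
i=15 'a': node 18→19  emit P4@[11:15]
i=16 'a': node 19→16 ·f
i=17 'b': node 16→8 ·f
i=18 'b': node 8→8 ·f
i=19 'a': node 8→9
i=20 'e': node 9→10
i=21 'a': node 10→11  emit P2@[18:21]
i=22 'e': node 11→0 ·f
i=23 'c': node 0→1
i=24 'a': node 1→2
i=25 'b': node 2→3  emit P0@[23:25]

All matches (sorted): [[4,5],[5,4],[10,0],[14,5],[15,4],[21,2],[25,0]]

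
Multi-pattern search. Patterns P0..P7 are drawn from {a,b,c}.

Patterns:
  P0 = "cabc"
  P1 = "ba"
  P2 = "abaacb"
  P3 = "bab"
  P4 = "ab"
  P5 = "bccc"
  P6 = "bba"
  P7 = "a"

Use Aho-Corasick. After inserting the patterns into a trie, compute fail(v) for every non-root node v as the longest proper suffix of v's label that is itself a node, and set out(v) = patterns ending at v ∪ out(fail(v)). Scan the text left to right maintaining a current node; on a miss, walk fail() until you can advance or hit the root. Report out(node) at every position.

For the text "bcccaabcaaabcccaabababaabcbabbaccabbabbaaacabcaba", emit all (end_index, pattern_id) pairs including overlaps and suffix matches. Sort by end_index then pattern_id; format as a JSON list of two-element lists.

Build automaton:
Trie nodes:
  n0 'ε': a→7 b→5 c→1
  n1 'c': a→2
  n2 'ca': b→3
  n3 'cab': c→4
  n4 'cabc': ·  ←P0
  n5 'b': a→6 b→17 c→14
  n6 'ba': b→13  ←P1
  n7 'a': b→8  ←P7
  n8 'ab': a→9  ←P4
  n9 'aba': a→10
  n10 'abaa': c→11
  n11 'abaac': b→12
  n12 'abaacb': ·  ←P2
  n13 'bab': ·  ←P3
  n14 'bc': c→15
  n15 'bcc': c→16
  n16 'bccc': ·  ←P5
  n17 'bb': a→18
  n18 'bba': ·  ←P6

BFS fail/out derivation:
  fail(1) 'c': from fail(0)=0 chase 'c': 0 ⇒ 0;  out=∅∪out(0)=∅
  fail(5) 'b': from fail(0)=0 chase 'b': 0 ⇒ 0;  out=∅∪out(0)=∅
  fail(7) 'a': from fail(0)=0 chase 'a': 0 ⇒ 0;  out={7}∪out(0)={7}
  fail(2) 'ca': from fail(1)=0 chase 'a': 0 ⇒ 7;  out=∅∪out(7)={7}
  fail(6) 'ba': from fail(5)=0 chase 'a': 0 ⇒ 7;  out={1}∪out(7)={1,7}
  fail(8) 'ab': from fail(7)=0 chase 'b': 0 ⇒ 5;  out={4}∪out(5)={4}
  fail(14) 'bc': from fail(5)=0 chase 'c': 0 ⇒ 1;  out=∅∪out(1)=∅
  fail(17) 'bb': from fail(5)=0 chase 'b': 0 ⇒ 5;  out=∅∪out(5)=∅
  fail(3) 'cab': from fail(2)=7 chase 'b': 7 ⇒ 8;  out=∅∪out(8)={4}
  fail(9) 'aba': from fail(8)=5 chase 'a': 5 ⇒ 6;  out=∅∪out(6)={1,7}
  fail(13) 'bab': from fail(6)=7 chase 'b': 7 ⇒ 8;  out={3}∪out(8)={3,4}
  fail(15) 'bcc': from fail(14)=1 chase 'c': 1→0 ⇒ 1;  out=∅∪out(1)=∅
  fail(18) 'bba': from fail(17)=5 chase 'a': 5 ⇒ 6;  out={6}∪out(6)={1,6,7}
  fail(4) 'cabc': from fail(3)=8 chase 'c': 8→5 ⇒ 14;  out={0}∪out(14)={0}
  fail(10) 'abaa': from fail(9)=6 chase 'a': 6→7→0 ⇒ 7;  out=∅∪out(7)={7}
  fail(16) 'bccc': from fail(15)=1 chase 'c': 1→0 ⇒ 1;  out={5}∪out(1)={5}
  fail(11) 'abaac': from fail(10)=7 chase 'c': 7→0 ⇒ 1;  out=∅∪out(1)=∅
  fail(12) 'abaacb': from fail(11)=1 chase 'b': 1→0 ⇒ 5;  out={2}∪out(5)={2}

Text stream:
[0] read 'b'  n0⇒n5
[1] read 'c'  n5⇒n14
[2] read 'c'  n14⇒n15
[3] read 'c'  n15⇒n16  → match P5@[0:3]
[4] read 'a'  n16⇒n2 (via fail)  → match P7@[4:4]
[5] read 'a'  n2⇒n7 (via fail)  → match P7@[5:5]
[6] read 'b'  n7⇒n8  → match P4@[5:6]
[7] read 'c'  n8⇒n14 (via fail)
[8] read 'a'  n14⇒n2 (via fail)  → match P7@[8:8]
[9] read 'a'  n2⇒n7 (via fail)  → match P7@[9:9]
[10] read 'a'  n7⇒n7 (via fail)  → match P7@[10:10]
[11] read 'b'  n7⇒n8  → match P4@[10:11]
[12] read 'c'  n8⇒n14 (via fail)
[13] read 'c'  n14⇒n15
[14] read 'c'  n15⇒n16  → match P5@[11:14]
[15] read 'a'  n16⇒n2 (via fail)  → match P7@[15:15]
[16] read 'a'  n2⇒n7 (via fail)  → match P7@[16:16]
[17] read 'b'  n7⇒n8  → match P4@[16:17]
[18] read 'a'  n8⇒n9  → match P1@[17:18],P7@[18:18]
[19] read 'b'  n9⇒n13 (via fail)  → match P3@[17:19],P4@[18:19]
[20] read 'a'  n13⇒n9 (via fail)  → match P1@[19:20],P7@[20:20]
[21] read 'b'  n9⇒n13 (via fail)  → match P3@[19:21],P4@[20:21]
[22] read 'a'  n13⇒n9 (via fail)  → match P1@[21:22],P7@[22:22]
[23] read 'a'  n9⇒n10  → match P7@[23:23]
[24] read 'b'  n10⇒n8 (via fail)  → match P4@[23:24]
[25] read 'c'  n8⇒n14 (via fail)
[26] read 'b'  n14⇒n5 (via fail)
[27] read 'a'  n5⇒n6  → match P1@[26:27],P7@[27:27]
[28] read 'b'  n6⇒n13  → match P3@[26:28],P4@[27:28]
[29] read 'b'  n13⇒n17 (via fail)
[30] read 'a'  n17⇒n18  → match P1@[29:30],P6@[28:30],P7@[30:30]
[31] read 'c'  n18⇒n1 (via fail)
[32] read 'c'  n1⇒n1 (via fail)
[33] read 'a'  n1⇒n2  → match P7@[33:33]
[34] read 'b'  n2⇒n3  → match P4@[33:34]
[35] read 'b'  n3⇒n17 (via fail)
[36] read 'a'  n17⇒n18  → match P1@[35:36],P6@[34:36],P7@[36:36]
[37] read 'b'  n18⇒n13 (via fail)  → match P3@[35:37],P4@[36:37]
[38] read 'b'  n13⇒n17 (via fail)
[39] read 'a'  n17⇒n18  → match P1@[38:39],P6@[37:39],P7@[39:39]
[40] read 'a'  n18⇒n7 (via fail)  → match P7@[40:40]
[41] read 'a'  n7⇒n7 (via fail)  → match P7@[41:41]
[42] read 'c'  n7⇒n1 (via fail)
[43] read 'a'  n1⇒n2  → match P7@[43:43]
[44] read 'b'  n2⇒n3  → match P4@[43:44]
[45] read 'c'  n3⇒n4  → match P0@[42:45]
[46] read 'a'  n4⇒n2 (via fail)  → match P7@[46:46]
[47] read 'b'  n2⇒n3  → match P4@[46:47]
[48] read 'a'  n3⇒n9 (via fail)  → match P1@[47:48],P7@[48:48]

All matches (sorted): [[3,5],[4,7],[5,7],[6,4],[8,7],[9,7],[10,7],[11,4],[14,5],[15,7],[16,7],[17,4],[18,1],[18,7],[19,3],[19,4],[20,1],[20,7],[21,3],[21,4],[22,1],[22,7],[23,7],[24,4],[27,1],[27,7],[28,3],[28,4],[30,1],[30,6],[30,7],[33,7],[34,4],[36,1],[36,6],[36,7],[37,3],[37,4],[39,1],[39,6],[39,7],[40,7],[41,7],[43,7],[44,4],[45,0],[46,7],[47,4],[48,1],[48,7]]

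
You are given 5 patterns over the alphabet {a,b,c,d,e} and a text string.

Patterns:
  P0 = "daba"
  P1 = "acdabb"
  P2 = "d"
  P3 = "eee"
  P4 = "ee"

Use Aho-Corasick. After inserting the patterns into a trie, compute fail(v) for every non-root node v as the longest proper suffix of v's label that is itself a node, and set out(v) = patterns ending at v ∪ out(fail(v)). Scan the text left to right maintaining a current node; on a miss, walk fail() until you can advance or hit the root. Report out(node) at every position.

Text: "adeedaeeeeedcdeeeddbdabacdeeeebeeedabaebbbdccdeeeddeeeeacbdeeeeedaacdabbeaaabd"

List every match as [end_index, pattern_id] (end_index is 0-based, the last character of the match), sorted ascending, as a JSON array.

Build automaton:
Trie (insert patterns):
  n0 'ε': a→5 d→1 e→11
  n1 'd': a→2  [P2 ends]
  n2 'da': b→3
  n3 'dab': a→4
  n4 'daba': ·  [P0 ends]
  n5 'a': c→6
  n6 'ac': d→7
  n7 'acd': a→8
  n8 'acda': b→9
  n9 'acdab': b→10
  n10 'acdabb': ·  [P1 ends]
  n11 'e': e→12
  n12 'ee': e→13  [P4 ends]
  n13 'eee': ·  [P3 ends]

Failure links (BFS by depth):
  fail(1) 'd': from fail(0)=0 chase 'd': 0 ⇒ 0;  out={2}∪out(0)={2}
  fail(5) 'a': from fail(0)=0 chase 'a': 0 ⇒ 0;  out=∅∪out(0)=∅
  fail(11) 'e': from fail(0)=0 chase 'e': 0 ⇒ 0;  out=∅∪out(0)=∅
  fail(2) 'da': from fail(1)=0 chase 'a': 0 ⇒ 5;  out=∅∪out(5)=∅
  fail(6) 'ac': from fail(5)=0 chase 'c': 0 ⇒ 0;  out=∅∪out(0)=∅
  fail(12) 'ee': from fail(11)=0 chase 'e': 0 ⇒ 11;  out={4}∪out(11)={4}
  fail(3) 'dab': from fail(2)=5 chase 'b': 5→0 ⇒ 0;  out=∅∪out(0)=∅
  fail(7) 'acd': from fail(6)=0 chase 'd': 0 ⇒ 1;  out=∅∪out(1)={2}
  fail(13) 'eee': from fail(12)=11 chase 'e': 11 ⇒ 12;  out={3}∪out(12)={3,4}
  fail(4) 'daba': from fail(3)=0 chase 'a': 0 ⇒ 5;  out={0}∪out(5)={0}
  fail(8) 'acda': from fail(7)=1 chase 'a': 1 ⇒ 2;  out=∅∪out(2)=∅
  fail(9) 'acdab': from fail(8)=2 chase 'b': 2 ⇒ 3;  out=∅∪out(3)=∅
  fail(10) 'acdabb': from fail(9)=3 chase 'b': 3→0 ⇒ 0;  out={1}∪out(0)={1}

Scan:
i=0 'a': node 0→5
i=1 'd': node 5→1 (fail-walked)  ** P2@[1:1]
i=2 'e': node 1→11 (fail-walked)
i=3 'e': node 11→12  ** P4@[2:3]
i=4 'd': node 12→1 (fail-walked)  ** P2@[4:4]
i=5 'a': node 1→2
i=6 'e': node 2→11 (fail-walked)
i=7 'e': node 11→12  ** P4@[6:7]
i=8 'e': node 12→13  ** P3@[6:8],P4@[7:8]
i=9 'e': node 13→13 (fail-walked)  ** P3@[7:9],P4@[8:9]
i=10 'e': node 13→13 (fail-walked)  ** P3@[8:10],P4@[9:10]
i=11 'd': node 13→1 (fail-walked)  ** P2@[11:11]
i=12 'c': node 1→0 (fail-walked)
i=13 'd': node 0→1  ** P2@[13:13]
i=14 'e': node 1→11 (fail-walked)
i=15 'e': node 11→12  ** P4@[14:15]
i=16 'e': node 12→13  ** P3@[14:16],P4@[15:16]
i=17 'd': node 13→1 (fail-walked)  ** P2@[17:17]
i=18 'd': node 1→1 (fail-walked)  ** P2@[18:18]
i=19 'b': node 1→0 (fail-walked)
i=20 'd': node 0→1  ** P2@[20:20]
i=21 'a': node 1→2
i=22 'b': node 2→3
i=23 'a': node 3→4  ** P0@[20:23]
i=24 'c': node 4→6 (fail-walked)
i=25 'd': node 6→7  ** P2@[25:25]
i=26 'e': node 7→11 (fail-walked)
i=27 'e': node 11→12  ** P4@[26:27]
i=28 'e': node 12→13  ** P3@[26:28],P4@[27:28]
i=29 'e': node 13→13 (fail-walked)  ** P3@[27:29],P4@[28:29]
i=30 'b': node 13→0 (fail-walked)
i=31 'e': node 0→11
i=32 'e': node 11→12  ** P4@[31:32]
i=33 'e': node 12→13  ** P3@[31:33],P4@[32:33]
i=34 'd': node 13→1 (fail-walked)  ** P2@[34:34]
i=35 'a': node 1→2
i=36 'b': node 2→3
i=37 'a': node 3→4  ** P0@[34:37]
i=38 'e': node 4→11 (fail-walked)
i=39 'b': node 11→0 (fail-walked)
i=40 'b': node 0→0
i=41 'b': node 0→0
i=42 'd': node 0→1  ** P2@[42:42]
i=43 'c': node 1→0 (fail-walked)
i=44 'c': node 0→0
i=45 'd': node 0→1  ** P2@[45:45]
i=46 'e': node 1→11 (fail-walked)
i=47 'e': node 11→12  ** P4@[46:47]
i=48 'e': node 12→13  ** P3@[46:48],P4@[47:48]
i=49 'd': node 13→1 (fail-walked)  ** P2@[49:49]
i=50 'd': node 1→1 (fail-walked)  ** P2@[50:50]
i=51 'e': node 1→11 (fail-walked)
i=52 'e': node 11→12  ** P4@[51:52]
i=53 'e': node 12→13  ** P3@[51:53],P4@[52:53]
i=54 'e': node 13→13 (fail-walked)  ** P3@[52:54],P4@[53:54]
i=55 'a': node 13→5 (fail-walked)
i=56 'c': node 5→6
i=57 'b': node 6→0 (fail-walked)
i=58 'd': node 0→1  ** P2@[58:58]
i=59 'e': node 1→11 (fail-walked)
i=60 'e': node 11→12  ** P4@[59:60]
i=61 'e': node 12→13  ** P3@[59:61],P4@[60:61]
i=62 'e': node 13→13 (fail-walked)  ** P3@[60:62],P4@[61:62]
i=63 'e': node 13→13 (fail-walked)  ** P3@[61:63],P4@[62:63]
i=64 'd': node 13→1 (fail-walked)  ** P2@[64:64]
i=65 'a': node 1→2
i=66 'a': node 2→5 (fail-walked)
i=67 'c': node 5→6
i=68 'd': node 6→7  ** P2@[68:68]
i=69 'a': node 7→8
i=70 'b': node 8→9
i=71 'b': node 9→10  ** P1@[66:71]
i=72 'e': node 10→11 (fail-walked)
i=73 'a': node 11→5 (fail-walked)
i=74 'a': node 5→5 (fail-walked)
i=75 'a': node 5→5 (fail-walked)
i=76 'b': node 5→0 (fail-walked)
i=77 'd': node 0→1  ** P2@[77:77]

Matches: [[1,2],[3,4],[4,2],[7,4],[8,3],[8,4],[9,3],[9,4],[10,3],[10,4],[11,2],[13,2],[15,4],[16,3],[16,4],[17,2],[18,2],[20,2],[23,0],[25,2],[27,4],[28,3],[28,4],[29,3],[29,4],[32,4],[33,3],[33,4],[34,2],[37,0],[42,2],[45,2],[47,4],[48,3],[48,4],[49,2],[50,2],[52,4],[53,3],[53,4],[54,3],[54,4],[58,2],[60,4],[61,3],[61,4],[62,3],[62,4],[63,3],[63,4],[64,2],[68,2],[71,1],[77,2]]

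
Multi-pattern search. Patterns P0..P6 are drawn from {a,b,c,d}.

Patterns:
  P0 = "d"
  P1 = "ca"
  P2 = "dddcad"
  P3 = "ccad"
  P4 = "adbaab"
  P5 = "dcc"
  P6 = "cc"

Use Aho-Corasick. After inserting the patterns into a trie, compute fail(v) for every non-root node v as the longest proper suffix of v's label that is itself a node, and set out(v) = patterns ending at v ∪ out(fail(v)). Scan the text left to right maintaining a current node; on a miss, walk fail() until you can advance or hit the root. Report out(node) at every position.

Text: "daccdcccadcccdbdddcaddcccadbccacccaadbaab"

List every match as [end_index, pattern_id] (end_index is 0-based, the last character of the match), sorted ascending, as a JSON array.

Build automaton:
Trie nodes:
  n0 'ε': a→12 c→2 d→1
  n1 'd': c→18 d→4  ←P0
  n2 'c': a→3 c→9
  n3 'ca': ·  ←P1
  n4 'dd': d→5
  n5 'ddd': c→6
  n6 'dddc': a→7
  n7 'dddca': d→8
  n8 'dddcad': ·  ←P2
  n9 'cc': a→10  ←P6
  n10 'cca': d→11
  n11 'ccad': ·  ←P3
  n12 'a': d→13
  n13 'ad': b→14
  n14 'adb': a→15
  n15 'adba': a→16
  n16 'adbaa': b→17
  n17 'adbaab': ·  ←P4
  n18 'dc': c→19
  n19 'dcc': ·  ←P5

BFS fail/out derivation:
  n1('d'): parent n0 fail=0; on 'd' 0 → fail=0;  out {0}∪∅={0}
  n2('c'): parent n0 fail=0; on 'c' 0 → fail=0;  out ∅∪∅=∅
  n12('a'): parent n0 fail=0; on 'a' 0 → fail=0;  out ∅∪∅=∅
  n3('ca'): parent n2 fail=0; on 'a' 0 → fail=12;  out {1}∪∅={1}
  n4('dd'): parent n1 fail=0; on 'd' 0 → fail=1;  out ∅∪{0}={0}
  n9('cc'): parent n2 fail=0; on 'c' 0 → fail=2;  out {6}∪∅={6}
  n13('ad'): parent n12 fail=0; on 'd' 0 → fail=1;  out ∅∪{0}={0}
  n18('dc'): parent n1 fail=0; on 'c' 0 → fail=2;  out ∅∪∅=∅
  n5('ddd'): parent n4 fail=1; on 'd' 1 → fail=4;  out ∅∪{0}={0}
  n10('cca'): parent n9 fail=2; on 'a' 2 → fail=3;  out ∅∪{1}={1}
  n14('adb'): parent n13 fail=1; on 'b' 1→0 → fail=0;  out ∅∪∅=∅
  n19('dcc'): parent n18 fail=2; on 'c' 2 → fail=9;  out {5}∪{6}={5,6}
  n6('dddc'): parent n5 fail=4; on 'c' 4→1 → fail=18;  out ∅∪∅=∅
  n11('ccad'): parent n10 fail=3; on 'd' 3→12 → fail=13;  out {3}∪{0}={0,3}
  n15('adba'): parent n14 fail=0; on 'a' 0 → fail=12;  out ∅∪∅=∅
  n7('dddca'): parent n6 fail=18; on 'a' 18→2 → fail=3;  out ∅∪{1}={1}
  n16('adbaa'): parent n15 fail=12; on 'a' 12→0 → fail=12;  out ∅∪∅=∅
  n8('dddcad'): parent n7 fail=3; on 'd' 3→12 → fail=13;  out {2}∪{0}={0,2}
  n17('adbaab'): parent n16 fail=12; on 'b' 12→0 → fail=0;  out {4}∪∅={4}

Scan:
i=0 'd': node 0→1  emit P0@[0:0]
i=1 'a': node 1→12 (via fail)
i=2 'c': node 12→2 (via fail)
i=3 'c': node 2→9  emit P6@[2:3]
i=4 'd': node 9→1 (via fail)  emit P0@[4:4]
i=5 'c': node 1→18
i=6 'c': node 18→19  emit P5@[4:6],P6@[5:6]
i=7 'c': node 19→9 (via fail)  emit P6@[6:7]
i=8 'a': node 9→10  emit P1@[7:8]
i=9 'd': node 10→11  emit P0@[9:9],P3@[6:9]
i=10 'c': node 11→18 (via fail)
i=11 'c': node 18→19  emit P5@[9:11],P6@[10:11]
i=12 'c': node 19→9 (via fail)  emit P6@[11:12]
i=13 'd': node 9→1 (via fail)  emit P0@[13:13]
i=14 'b': node 1→0 (via fail)
i=15 'd': node 0→1  emit P0@[15:15]
i=16 'd': node 1→4  emit P0@[16:16]
i=17 'd': node 4→5  emit P0@[17:17]
i=18 'c': node 5→6
i=19 'a': node 6→7  emit P1@[18:19]
i=20 'd': node 7→8  emit P0@[20:20],P2@[15:20]
i=21 'd': node 8→4 (via fail)  emit P0@[21:21]
i=22 'c': node 4→18 (via fail)
i=23 'c': node 18→19  emit P5@[21:23],P6@[22:23]
i=24 'c': node 19→9 (via fail)  emit P6@[23:24]
i=25 'a': node 9→10  emit P1@[24:25]
i=26 'd': node 10→11  emit P0@[26:26],P3@[23:26]
i=27 'b': node 11→14 (via fail)
i=28 'c': node 14→2 (via fail)
i=29 'c': node 2→9  emit P6@[28:29]
i=30 'a': node 9→10  emit P1@[29:30]
i=31 'c': node 10→2 (via fail)
i=32 'c': node 2→9  emit P6@[31:32]
i=33 'c': node 9→9 (via fail)  emit P6@[32:33]
i=34 'a': node 9→10  emit P1@[33:34]
i=35 'a': node 10→12 (via fail)
i=36 'd': node 12→13  emit P0@[36:36]
i=37 'b': node 13→14
i=38 'a': node 14→15
i=39 'a': node 15→16
i=40 'b': node 16→17  emit P4@[35:40]

Result: [[0,0],[3,6],[4,0],[6,5],[6,6],[7,6],[8,1],[9,0],[9,3],[11,5],[11,6],[12,6],[13,0],[15,0],[16,0],[17,0],[19,1],[20,0],[20,2],[21,0],[23,5],[23,6],[24,6],[25,1],[26,0],[26,3],[29,6],[30,1],[32,6],[33,6],[34,1],[36,0],[40,4]]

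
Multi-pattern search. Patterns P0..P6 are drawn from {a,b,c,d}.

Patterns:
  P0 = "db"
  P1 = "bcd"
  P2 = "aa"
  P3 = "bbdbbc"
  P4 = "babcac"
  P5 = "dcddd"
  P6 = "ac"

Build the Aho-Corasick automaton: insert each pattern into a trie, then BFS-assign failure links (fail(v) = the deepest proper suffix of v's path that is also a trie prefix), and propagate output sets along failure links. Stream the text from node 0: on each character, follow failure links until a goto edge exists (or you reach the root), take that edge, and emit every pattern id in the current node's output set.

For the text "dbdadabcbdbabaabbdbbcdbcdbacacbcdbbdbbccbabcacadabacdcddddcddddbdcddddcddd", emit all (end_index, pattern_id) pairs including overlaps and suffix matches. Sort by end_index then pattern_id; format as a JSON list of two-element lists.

Build automaton:
Trie (insert patterns):
  n0 'ε': a→6 b→3 d→1
  n1 'd': b→2 c→18
  n2 'db': ·  [P0 ends]
  n3 'b': a→13 b→8 c→4
  n4 'bc': d→5
  n5 'bcd': ·  [P1 ends]
  n6 'a': a→7 c→22
  n7 'aa': ·  [P2 ends]
  n8 'bb': d→9
  n9 'bbd': b→10
  n10 'bbdb': b→11
  n11 'bbdbb': c→12
  n12 'bbdbbc': ·  [P3 ends]
  n13 'ba': b→14
  n14 'bab': c→15
  n15 'babc': a→16
  n16 'babca': c→17
  n17 'babcac': ·  [P4 ends]
  n18 'dc': d→19
  n19 'dcd': d→20
  n20 'dcdd': d→21
  n21 'dcddd': ·  [P5 ends]
  n22 'ac': ·  [P6 ends]

Failure links (BFS by depth):
  fail(1) 'd': from fail(0)=0 chase 'd': 0 ⇒ 0;  out=∅∪out(0)=∅
  fail(3) 'b': from fail(0)=0 chase 'b': 0 ⇒ 0;  out=∅∪out(0)=∅
  fail(6) 'a': from fail(0)=0 chase 'a': 0 ⇒ 0;  out=∅∪out(0)=∅
  fail(2) 'db': from fail(1)=0 chase 'b': 0 ⇒ 3;  out={0}∪out(3)={0}
  fail(4) 'bc': from fail(3)=0 chase 'c': 0 ⇒ 0;  out=∅∪out(0)=∅
  fail(7) 'aa': from fail(6)=0 chase 'a': 0 ⇒ 6;  out={2}∪out(6)={2}
  fail(8) 'bb': from fail(3)=0 chase 'b': 0 ⇒ 3;  out=∅∪out(3)=∅
  fail(13) 'ba': from fail(3)=0 chase 'a': 0 ⇒ 6;  out=∅∪out(6)=∅
  fail(18) 'dc': from fail(1)=0 chase 'c': 0 ⇒ 0;  out=∅∪out(0)=∅
  fail(22) 'ac': from fail(6)=0 chase 'c': 0 ⇒ 0;  out={6}∪out(0)={6}
  fail(5) 'bcd': from fail(4)=0 chase 'd': 0 ⇒ 1;  out={1}∪out(1)={1}
  fail(9) 'bbd': from fail(8)=3 chase 'd': 3→0 ⇒ 1;  out=∅∪out(1)=∅
  fail(14) 'bab': from fail(13)=6 chase 'b': 6→0 ⇒ 3;  out=∅∪out(3)=∅
  fail(19) 'dcd': from fail(18)=0 chase 'd': 0 ⇒ 1;  out=∅∪out(1)=∅
  fail(10) 'bbdb': from fail(9)=1 chase 'b': 1 ⇒ 2;  out=∅∪out(2)={0}
  fail(15) 'babc': from fail(14)=3 chase 'c': 3 ⇒ 4;  out=∅∪out(4)=∅
  fail(20) 'dcdd': from fail(19)=1 chase 'd': 1→0 ⇒ 1;  out=∅∪out(1)=∅
  fail(11) 'bbdbb': from fail(10)=2 chase 'b': 2→3 ⇒ 8;  out=∅∪out(8)=∅
  fail(16) 'babca': from fail(15)=4 chase 'a': 4→0 ⇒ 6;  out=∅∪out(6)=∅
  fail(21) 'dcddd': from fail(20)=1 chase 'd': 1→0 ⇒ 1;  out={5}∪out(1)={5}
  fail(12) 'bbdbbc': from fail(11)=8 chase 'c': 8→3 ⇒ 4;  out={3}∪out(4)={3}
  fail(17) 'babcac': from fail(16)=6 chase 'c': 6 ⇒ 22;  out={4}∪out(22)={4,6}

Scan:
pos 0 'd': at 1
pos 1 'b': at 2  → match P0@[0:1]
pos 2 'd': at 1 (via fail)
pos 3 'a': at 6 (via fail)
pos 4 'd': at 1 (via fail)
pos 5 'a': at 6 (via fail)
pos 6 'b': at 3 (via fail)
pos 7 'c': at 4
pos 8 'b': at 3 (via fail)
pos 9 'd': at 1 (via fail)
pos 10 'b': at 2  → match P0@[9:10]
pos 11 'a': at 13 (via fail)
pos 12 'b': at 14
pos 13 'a': at 13 (via fail)
pos 14 'a': at 7 (via fail)  → match P2@[13:14]
pos 15 'b': at 3 (via fail)
pos 16 'b': at 8
pos 17 'd': at 9
pos 18 'b': at 10  → match P0@[17:18]
pos 19 'b': at 11
pos 20 'c': at 12  → match P3@[15:20]
pos 21 'd': at 5 (via fail)  → match P1@[19:21]
pos 22 'b': at 2 (via fail)  → match P0@[21:22]
pos 23 'c': at 4 (via fail)
pos 24 'd': at 5  → match P1@[22:24]
pos 25 'b': at 2 (via fail)  → match P0@[24:25]
pos 26 'a': at 13 (via fail)
pos 27 'c': at 22 (via fail)  → match P6@[26:27]
pos 28 'a': at 6 (via fail)
pos 29 'c': at 22  → match P6@[28:29]
pos 30 'b': at 3 (via fail)
pos 31 'c': at 4
pos 32 'd': at 5  → match P1@[30:32]
pos 33 'b': at 2 (via fail)  → match P0@[32:33]
pos 34 'b': at 8 (via fail)
pos 35 'd': at 9
pos 36 'b': at 10  → match P0@[35:36]
pos 37 'b': at 11
pos 38 'c': at 12  → match P3@[33:38]
pos 39 'c': at 0 (via fail)
pos 40 'b': at 3
pos 41 'a': at 13
pos 42 'b': at 14
pos 43 'c': at 15
pos 44 'a': at 16
pos 45 'c': at 17  → match P4@[40:45],P6@[44:45]
pos 46 'a': at 6 (via fail)
pos 47 'd': at 1 (via fail)
pos 48 'a': at 6 (via fail)
pos 49 'b': at 3 (via fail)
pos 50 'a': at 13
pos 51 'c': at 22 (via fail)  → match P6@[50:51]
pos 52 'd': at 1 (via fail)
pos 53 'c': at 18
pos 54 'd': at 19
pos 55 'd': at 20
pos 56 'd': at 21  → match P5@[52:56]
pos 57 'd': at 1 (via fail)
pos 58 'c': at 18
pos 59 'd': at 19
pos 60 'd': at 20
pos 61 'd': at 21  → match P5@[57:61]
pos 62 'd': at 1 (via fail)
pos 63 'b': at 2  → match P0@[62:63]
pos 64 'd': at 1 (via fail)
pos 65 'c': at 18
pos 66 'd': at 19
pos 67 'd': at 20
pos 68 'd': at 21  → match P5@[64:68]
pos 69 'd': at 1 (via fail)
pos 70 'c': at 18
pos 71 'd': at 19
pos 72 'd': at 20
pos 73 'd': at 21  → match P5@[69:73]

All matches (sorted): [[1,0],[10,0],[14,2],[18,0],[20,3],[21,1],[22,0],[24,1],[25,0],[27,6],[29,6],[32,1],[33,0],[36,0],[38,3],[45,4],[45,6],[51,6],[56,5],[61,5],[63,0],[68,5],[73,5]]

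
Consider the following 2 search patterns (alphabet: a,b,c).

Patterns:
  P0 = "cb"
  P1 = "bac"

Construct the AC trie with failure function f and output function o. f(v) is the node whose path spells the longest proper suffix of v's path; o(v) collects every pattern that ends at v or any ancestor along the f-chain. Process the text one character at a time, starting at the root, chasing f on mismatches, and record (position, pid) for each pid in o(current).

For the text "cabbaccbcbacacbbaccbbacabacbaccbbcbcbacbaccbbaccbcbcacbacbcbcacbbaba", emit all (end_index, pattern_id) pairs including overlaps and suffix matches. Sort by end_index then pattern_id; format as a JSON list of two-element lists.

Build automaton:
Trie nodes:
  n0 'ε': b→3 c→1
  n1 'c': b→2
  n2 'cb': ·  [P0 ends]
  n3 'b': a→4
  n4 'ba': c→5
  n5 'bac': ·  [P1 ends]

BFS fail/out derivation:
  fail(1) 'c': from fail(0)=0 chase 'c': 0 ⇒ 0;  out=∅∪out(0)=∅
  fail(3) 'b': from fail(0)=0 chase 'b': 0 ⇒ 0;  out=∅∪out(0)=∅
  fail(2) 'cb': from fail(1)=0 chase 'b': 0 ⇒ 3;  out={0}∪out(3)={0}
  fail(4) 'ba': from fail(3)=0 chase 'a': 0 ⇒ 0;  out=∅∪out(0)=∅
  fail(5) 'bac': from fail(4)=0 chase 'c': 0 ⇒ 1;  out={1}∪out(1)={1}

Scan:
pos 0 'c': at 1
pos 1 'a': at 0 (via fail)
pos 2 'b': at 3
pos 3 'b': at 3 (via fail)
pos 4 'a': at 4
pos 5 'c': at 5  → match P1@[3:5]
pos 6 'c': at 1 (via fail)
pos 7 'b': at 2  → match P0@[6:7]
pos 8 'c': at 1 (via fail)
pos 9 'b': at 2  → match P0@[8:9]
pos 10 'a': at 4 (via fail)
pos 11 'c': at 5  → match P1@[9:11]
pos 12 'a': at 0 (via fail)
pos 13 'c': at 1
pos 14 'b': at 2  → match P0@[13:14]
pos 15 'b': at 3 (via fail)
pos 16 'a': at 4
pos 17 'c': at 5  → match P1@[15:17]
pos 18 'c': at 1 (via fail)
pos 19 'b': at 2  → match P0@[18:19]
pos 20 'b': at 3 (via fail)
pos 21 'a': at 4
pos 22 'c': at 5  → match P1@[20:22]
pos 23 'a': at 0 (via fail)
pos 24 'b': at 3
pos 25 'a': at 4
pos 26 'c': at 5  → match P1@[24:26]
pos 27 'b': at 2 (via fail)  → match P0@[26:27]
pos 28 'a': at 4 (via fail)
pos 29 'c': at 5  → match P1@[27:29]
pos 30 'c': at 1 (via fail)
pos 31 'b': at 2  → match P0@[30:31]
pos 32 'b': at 3 (via fail)
pos 33 'c': at 1 (via fail)
pos 34 'b': at 2  → match P0@[33:34]
pos 35 'c': at 1 (via fail)
pos 36 'b': at 2  → match P0@[35:36]
pos 37 'a': at 4 (via fail)
pos 38 'c': at 5  → match P1@[36:38]
pos 39 'b': at 2 (via fail)  → match P0@[38:39]
pos 40 'a': at 4 (via fail)
pos 41 'c': at 5  → match P1@[39:41]
pos 42 'c': at 1 (via fail)
pos 43 'b': at 2  → match P0@[42:43]
pos 44 'b': at 3 (via fail)
pos 45 'a': at 4
pos 46 'c': at 5  → match P1@[44:46]
pos 47 'c': at 1 (via fail)
pos 48 'b': at 2  → match P0@[47:48]
pos 49 'c': at 1 (via fail)
pos 50 'b': at 2  → match P0@[49:50]
pos 51 'c': at 1 (via fail)
pos 52 'a': at 0 (via fail)
pos 53 'c': at 1
pos 54 'b': at 2  → match P0@[53:54]
pos 55 'a': at 4 (via fail)
pos 56 'c': at 5  → match P1@[54:56]
pos 57 'b': at 2 (via fail)  → match P0@[56:57]
pos 58 'c': at 1 (via fail)
pos 59 'b': at 2  → match P0@[58:59]
pos 60 'c': at 1 (via fail)
pos 61 'a': at 0 (via fail)
pos 62 'c': at 1
pos 63 'b': at 2  → match P0@[62:63]
pos 64 'b': at 3 (via fail)
pos 65 'a': at 4
pos 66 'b': at 3 (via fail)
pos 67 'a': at 4

All matches (sorted): [[5,1],[7,0],[9,0],[11,1],[14,0],[17,1],[19,0],[22,1],[26,1],[27,0],[29,1],[31,0],[34,0],[36,0],[38,1],[39,0],[41,1],[43,0],[46,1],[48,0],[50,0],[54,0],[56,1],[57,0],[59,0],[63,0]]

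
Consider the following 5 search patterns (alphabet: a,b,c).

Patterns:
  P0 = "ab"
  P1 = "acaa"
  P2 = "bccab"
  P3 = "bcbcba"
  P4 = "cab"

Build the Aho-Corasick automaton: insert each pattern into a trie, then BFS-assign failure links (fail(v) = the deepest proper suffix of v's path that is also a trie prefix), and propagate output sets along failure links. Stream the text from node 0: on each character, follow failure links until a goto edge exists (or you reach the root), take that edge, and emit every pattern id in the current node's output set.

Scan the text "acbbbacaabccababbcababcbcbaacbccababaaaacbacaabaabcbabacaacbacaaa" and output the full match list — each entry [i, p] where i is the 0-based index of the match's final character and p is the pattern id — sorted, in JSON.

Build automaton:
Trie (insert patterns):
  0='ε' goto a→1 b→6 c→15
  1='a' goto b→2 c→3
  2='ab' goto ·  [P0 ends]
  3='ac' goto a→4
  4='aca' goto a→5
  5='acaa' goto ·  [P1 ends]
  6='b' goto c→7
  7='bc' goto b→11 c→8
  8='bcc' goto a→9
  9='bcca' goto b→10
  10='bccab' goto ·  [P2 ends]
  11='bcb' goto c→12
  12='bcbc' goto b→13
  13='bcbcb' goto a→14
  14='bcbcba' goto ·  [P3 ends]
  15='c' goto a→16
  16='ca' goto b→17
  17='cab' goto ·  [P4 ends]

BFS fail/out derivation:
  n1('a'): parent n0 fail=0; on 'a' 0 → fail=0;  out ∅∪∅=∅
  n6('b'): parent n0 fail=0; on 'b' 0 → fail=0;  out ∅∪∅=∅
  n15('c'): parent n0 fail=0; on 'c' 0 → fail=0;  out ∅∪∅=∅
  n2('ab'): parent n1 fail=0; on 'b' 0 → fail=6;  out {0}∪∅={0}
  n3('ac'): parent n1 fail=0; on 'c' 0 → fail=15;  out ∅∪∅=∅
  n7('bc'): parent n6 fail=0; on 'c' 0 → fail=15;  out ∅∪∅=∅
  n16('ca'): parent n15 fail=0; on 'a' 0 → fail=1;  out ∅∪∅=∅
  n4('aca'): parent n3 fail=15; on 'a' 15 → fail=16;  out ∅∪∅=∅
  n8('bcc'): parent n7 fail=15; on 'c' 15→0 → fail=15;  out ∅∪∅=∅
  n11('bcb'): parent n7 fail=15; on 'b' 15→0 → fail=6;  out ∅∪∅=∅
  n17('cab'): parent n16 fail=1; on 'b' 1 → fail=2;  out {4}∪{0}={0,4}
  n5('acaa'): parent n4 fail=16; on 'a' 16→1→0 → fail=1;  out {1}∪∅={1}
  n9('bcca'): parent n8 fail=15; on 'a' 15 → fail=16;  out ∅∪∅=∅
  n12('bcbc'): parent n11 fail=6; on 'c' 6 → fail=7;  out ∅∪∅=∅
  n10('bccab'): parent n9 fail=16; on 'b' 16 → fail=17;  out {2}∪{0,4}={0,2,4}
  n13('bcbcb'): parent n12 fail=7; on 'b' 7 → fail=11;  out ∅∪∅=∅
  n14('bcbcba'): parent n13 fail=11; on 'a' 11→6→0 → fail=1;  out {3}∪∅={3}

Scan:
pos 0 'a': at 1
pos 1 'c': at 3
pos 2 'b': at 6 (via fail)
pos 3 'b': at 6 (via fail)
pos 4 'b': at 6 (via fail)
pos 5 'a': at 1 (via fail)
pos 6 'c': at 3
pos 7 'a': at 4
pos 8 'a': at 5  ** P1@[5:8]
pos 9 'b': at 2 (via fail)  ** P0@[8:9]
pos 10 'c': at 7 (via fail)
pos 11 'c': at 8
pos 12 'a': at 9
pos 13 'b': at 10  ** P0@[12:13],P2@[9:13],P4@[11:13]
pos 14 'a': at 1 (via fail)
pos 15 'b': at 2  ** P0@[14:15]
pos 16 'b': at 6 (via fail)
pos 17 'c': at 7
pos 18 'a': at 16 (via fail)
pos 19 'b': at 17  ** P0@[18:19],P4@[17:19]
pos 20 'a': at 1 (via fail)
pos 21 'b': at 2  ** P0@[20:21]
pos 22 'c': at 7 (via fail)
pos 23 'b': at 11
pos 24 'c': at 12
pos 25 'b': at 13
pos 26 'a': at 14  ** P3@[21:26]
pos 27 'a': at 1 (via fail)
pos 28 'c': at 3
pos 29 'b': at 6 (via fail)
pos 30 'c': at 7
pos 31 'c': at 8
pos 32 'a': at 9
pos 33 'b': at 10  ** P0@[32:33],P2@[29:33],P4@[31:33]
pos 34 'a': at 1 (via fail)
pos 35 'b': at 2  ** P0@[34:35]
pos 36 'a': at 1 (via fail)
pos 37 'a': at 1 (via fail)
pos 38 'a': at 1 (via fail)
pos 39 'a': at 1 (via fail)
pos 40 'c': at 3
pos 41 'b': at 6 (via fail)
pos 42 'a': at 1 (via fail)
pos 43 'c': at 3
pos 44 'a': at 4
pos 45 'a': at 5  ** P1@[42:45]
pos 46 'b': at 2 (via fail)  ** P0@[45:46]
pos 47 'a': at 1 (via fail)
pos 48 'a': at 1 (via fail)
pos 49 'b': at 2  ** P0@[48:49]
pos 50 'c': at 7 (via fail)
pos 51 'b': at 11
pos 52 'a': at 1 (via fail)
pos 53 'b': at 2  ** P0@[52:53]
pos 54 'a': at 1 (via fail)
pos 55 'c': at 3
pos 56 'a': at 4
pos 57 'a': at 5  ** P1@[54:57]
pos 58 'c': at 3 (via fail)
pos 59 'b': at 6 (via fail)
pos 60 'a': at 1 (via fail)
pos 61 'c': at 3
pos 62 'a': at 4
pos 63 'a': at 5  ** P1@[60:63]
pos 64 'a': at 1 (via fail)

Matches: [[8,1],[9,0],[13,0],[13,2],[13,4],[15,0],[19,0],[19,4],[21,0],[26,3],[33,0],[33,2],[33,4],[35,0],[45,1],[46,0],[49,0],[53,0],[57,1],[63,1]]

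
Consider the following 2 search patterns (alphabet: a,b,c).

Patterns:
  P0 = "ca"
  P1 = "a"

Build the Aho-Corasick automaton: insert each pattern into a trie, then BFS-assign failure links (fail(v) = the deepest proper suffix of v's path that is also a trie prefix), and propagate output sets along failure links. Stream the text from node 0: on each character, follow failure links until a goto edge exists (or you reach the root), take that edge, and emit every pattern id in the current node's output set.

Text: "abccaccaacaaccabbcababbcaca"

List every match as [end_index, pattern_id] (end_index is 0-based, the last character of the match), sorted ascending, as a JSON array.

Build automaton:
Trie (insert patterns):
  n0 'ε': a→3 c→1
  n1 'c': a→2
  n2 'ca': ·  [P0 ends]
  n3 'a': ·  [P1 ends]

BFS fail/out derivation:
  n1('c'): parent n0 fail=0; on 'c' 0 → fail=0;  out ∅∪∅=∅
  n3('a'): parent n0 fail=0; on 'a' 0 → fail=0;  out {1}∪∅={1}
  n2('ca'): parent n1 fail=0; on 'a' 0 → fail=3;  out {0}∪{1}={0,1}

Scan:
i=0 'a': node 0→3  emit P1@[0:0]
i=1 'b': node 3→0 ·f
i=2 'c': node 0→1
i=3 'c': node 1→1 ·f
i=4 'a': node 1→2  emit P0@[3:4],P1@[4:4]
i=5 'c': node 2→1 ·f
i=6 'c': node 1→1 ·f
i=7 'a': node 1→2  emit P0@[6:7],P1@[7:7]
i=8 'a': node 2→3 ·f  emit P1@[8:8]
i=9 'c': node 3→1 ·f
i=10 'a': node 1→2  emit P0@[9:10],P1@[10:10]
i=11 'a': node 2→3 ·f  emit P1@[11:11]
i=12 'c': node 3→1 ·f
i=13 'c': node 1→1 ·f
i=14 'a': node 1→2  emit P0@[13:14],P1@[14:14]
i=15 'b': node 2→0 ·f
i=16 'b': node 0→0
i=17 'c': node 0→1
i=18 'a': node 1→2  emit P0@[17:18],P1@[18:18]
i=19 'b': node 2→0 ·f
i=20 'a': node 0→3  emit P1@[20:20]
i=21 'b': node 3→0 ·f
i=22 'b': node 0→0
i=23 'c': node 0→1
i=24 'a': node 1→2  emit P0@[23:24],P1@[24:24]
i=25 'c': node 2→1 ·f
i=26 'a': node 1→2  emit P0@[25:26],P1@[26:26]

Matches: [[0,1],[4,0],[4,1],[7,0],[7,1],[8,1],[10,0],[10,1],[11,1],[14,0],[14,1],[18,0],[18,1],[20,1],[24,0],[24,1],[26,0],[26,1]]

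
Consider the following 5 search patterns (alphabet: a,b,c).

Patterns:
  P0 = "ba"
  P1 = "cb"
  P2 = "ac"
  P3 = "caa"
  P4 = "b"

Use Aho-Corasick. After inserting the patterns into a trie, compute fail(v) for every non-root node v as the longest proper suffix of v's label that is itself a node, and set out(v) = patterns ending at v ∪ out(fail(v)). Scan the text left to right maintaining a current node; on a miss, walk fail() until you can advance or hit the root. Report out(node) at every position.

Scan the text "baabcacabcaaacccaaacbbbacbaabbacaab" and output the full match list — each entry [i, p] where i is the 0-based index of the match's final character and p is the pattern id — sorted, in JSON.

Build:
Trie (insert patterns):
  n0 'ε': a→5 b→1 c→3
  n1 'b': a→2  ←P4
  n2 'ba': ·  ←P0
  n3 'c': a→7 b→4
  n4 'cb': ·  ←P1
  n5 'a': c→6
  n6 'ac': ·  ←P2
  n7 'ca': a→8
  n8 'caa': ·  ←P3

BFS fail/out derivation:
  fail(1) 'b': from fail(0)=0 chase 'b': 0 ⇒ 0;  out={4}∪out(0)={4}
  fail(3) 'c': from fail(0)=0 chase 'c': 0 ⇒ 0;  out=∅∪out(0)=∅
  fail(5) 'a': from fail(0)=0 chase 'a': 0 ⇒ 0;  out=∅∪out(0)=∅
  fail(2) 'ba': from fail(1)=0 chase 'a': 0 ⇒ 5;  out={0}∪out(5)={0}
  fail(4) 'cb': from fail(3)=0 chase 'b': 0 ⇒ 1;  out={1}∪out(1)={1,4}
  fail(6) 'ac': from fail(5)=0 chase 'c': 0 ⇒ 3;  out={2}∪out(3)={2}
  fail(7) 'ca': from fail(3)=0 chase 'a': 0 ⇒ 5;  out=∅∪out(5)=∅
  fail(8) 'caa': from fail(7)=5 chase 'a': 5→0 ⇒ 5;  out={3}∪out(5)={3}

Run:
pos 0 'b': at 1  → match P4@[0:0]
pos 1 'a': at 2  → match P0@[0:1]
pos 2 'a': at 5 (via fail)
pos 3 'b': at 1 (via fail)  → match P4@[3:3]
pos 4 'c': at 3 (via fail)
pos 5 'a': at 7
pos 6 'c': at 6 (via fail)  → match P2@[5:6]
pos 7 'a': at 7 (via fail)
pos 8 'b': at 1 (via fail)  → match P4@[8:8]
pos 9 'c': at 3 (via fail)
pos 10 'a': at 7
pos 11 'a': at 8  → match P3@[9:11]
pos 12 'a': at 5 (via fail)
pos 13 'c': at 6  → match P2@[12:13]
pos 14 'c': at 3 (via fail)
pos 15 'c': at 3 (via fail)
pos 16 'a': at 7
pos 17 'a': at 8  → match P3@[15:17]
pos 18 'a': at 5 (via fail)
pos 19 'c': at 6  → match P2@[18:19]
pos 20 'b': at 4 (via fail)  → match P1@[19:20],P4@[20:20]
pos 21 'b': at 1 (via fail)  → match P4@[21:21]
pos 22 'b': at 1 (via fail)  → match P4@[22:22]
pos 23 'a': at 2  → match P0@[22:23]
pos 24 'c': at 6 (via fail)  → match P2@[23:24]
pos 25 'b': at 4 (via fail)  → match P1@[24:25],P4@[25:25]
pos 26 'a': at 2 (via fail)  → match P0@[25:26]
pos 27 'a': at 5 (via fail)
pos 28 'b': at 1 (via fail)  → match P4@[28:28]
pos 29 'b': at 1 (via fail)  → match P4@[29:29]
pos 30 'a': at 2  → match P0@[29:30]
pos 31 'c': at 6 (via fail)  → match P2@[30:31]
pos 32 'a': at 7 (via fail)
pos 33 'a': at 8  → match P3@[31:33]
pos 34 'b': at 1 (via fail)  → match P4@[34:34]

Result: [[0,4],[1,0],[3,4],[6,2],[8,4],[11,3],[13,2],[17,3],[19,2],[20,1],[20,4],[21,4],[22,4],[23,0],[24,2],[25,1],[25,4],[26,0],[28,4],[29,4],[30,0],[31,2],[33,3],[34,4]]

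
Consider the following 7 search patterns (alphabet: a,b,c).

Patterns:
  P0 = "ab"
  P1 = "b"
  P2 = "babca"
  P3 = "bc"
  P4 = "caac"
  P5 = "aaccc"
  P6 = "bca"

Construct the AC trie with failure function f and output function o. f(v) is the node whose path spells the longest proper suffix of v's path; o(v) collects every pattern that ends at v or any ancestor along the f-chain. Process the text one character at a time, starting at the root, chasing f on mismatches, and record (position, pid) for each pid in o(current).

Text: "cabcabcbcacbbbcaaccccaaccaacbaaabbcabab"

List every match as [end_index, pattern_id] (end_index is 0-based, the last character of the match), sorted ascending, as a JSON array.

Build:
Trie (insert patterns):
  0='ε' goto a→1 b→3 c→9
  1='a' goto a→13 b→2
  2='ab' goto ·  ←P0
  3='b' goto a→4 c→8  ←P1
  4='ba' goto b→5
  5='bab' goto c→6
  6='babc' goto a→7
  7='babca' goto ·  ←P2
  8='bc' goto a→17  ←P3
  9='c' goto a→10
  10='ca' goto a→11
  11='caa' goto c→12
  12='caac' goto ·  ←P4
  13='aa' goto c→14
  14='aac' goto c→15
  15='aacc' goto c→16
  16='aaccc' goto ·  ←P5
  17='bca' goto ·  ←P6

Failure links (BFS by depth):
  n1('a'): parent n0 fail=0; on 'a' 0 → fail=0;  out ∅∪∅=∅
  n3('b'): parent n0 fail=0; on 'b' 0 → fail=0;  out {1}∪∅={1}
  n9('c'): parent n0 fail=0; on 'c' 0 → fail=0;  out ∅∪∅=∅
  n2('ab'): parent n1 fail=0; on 'b' 0 → fail=3;  out {0}∪{1}={0,1}
  n4('ba'): parent n3 fail=0; on 'a' 0 → fail=1;  out ∅∪∅=∅
  n8('bc'): parent n3 fail=0; on 'c' 0 → fail=9;  out {3}∪∅={3}
  n10('ca'): parent n9 fail=0; on 'a' 0 → fail=1;  out ∅∪∅=∅
  n13('aa'): parent n1 fail=0; on 'a' 0 → fail=1;  out ∅∪∅=∅
  n5('bab'): parent n4 fail=1; on 'b' 1 → fail=2;  out ∅∪{0,1}={0,1}
  n11('caa'): parent n10 fail=1; on 'a' 1 → fail=13;  out ∅∪∅=∅
  n14('aac'): parent n13 fail=1; on 'c' 1→0 → fail=9;  out ∅∪∅=∅
  n17('bca'): parent n8 fail=9; on 'a' 9 → fail=10;  out {6}∪∅={6}
  n6('babc'): parent n5 fail=2; on 'c' 2→3 → fail=8;  out ∅∪{3}={3}
  n12('caac'): parent n11 fail=13; on 'c' 13 → fail=14;  out {4}∪∅={4}
  n15('aacc'): parent n14 fail=9; on 'c' 9→0 → fail=9;  out ∅∪∅=∅
  n7('babca'): parent n6 fail=8; on 'a' 8 → fail=17;  out {2}∪{6}={2,6}
  n16('aaccc'): parent n15 fail=9; on 'c' 9→0 → fail=9;  out {5}∪∅={5}

Run:
pos 0 'c': at 9
pos 1 'a': at 10
pos 2 'b': at 2 ·f  ** P0@[1:2],P1@[2:2]
pos 3 'c': at 8 ·f  ** P3@[2:3]
pos 4 'a': at 17  ** P6@[2:4]
pos 5 'b': at 2 ·f  ** P0@[4:5],P1@[5:5]
pos 6 'c': at 8 ·f  ** P3@[5:6]
pos 7 'b': at 3 ·f  ** P1@[7:7]
pos 8 'c': at 8  ** P3@[7:8]
pos 9 'a': at 17  ** P6@[7:9]
pos 10 'c': at 9 ·f
pos 11 'b': at 3 ·f  ** P1@[11:11]
pos 12 'b': at 3 ·f  ** P1@[12:12]
pos 13 'b': at 3 ·f  ** P1@[13:13]
pos 14 'c': at 8  ** P3@[13:14]
pos 15 'a': at 17  ** P6@[13:15]
pos 16 'a': at 11 ·f
pos 17 'c': at 12  ** P4@[14:17]
pos 18 'c': at 15 ·f
pos 19 'c': at 16  ** P5@[15:19]
pos 20 'c': at 9 ·f
pos 21 'a': at 10
pos 22 'a': at 11
pos 23 'c': at 12  ** P4@[20:23]
pos 24 'c': at 15 ·f
pos 25 'a': at 10 ·f
pos 26 'a': at 11
pos 27 'c': at 12  ** P4@[24:27]
pos 28 'b': at 3 ·f  ** P1@[28:28]
pos 29 'a': at 4
pos 30 'a': at 13 ·f
pos 31 'a': at 13 ·f
pos 32 'b': at 2 ·f  ** P0@[31:32],P1@[32:32]
pos 33 'b': at 3 ·f  ** P1@[33:33]
pos 34 'c': at 8  ** P3@[33:34]
pos 35 'a': at 17  ** P6@[33:35]
pos 36 'b': at 2 ·f  ** P0@[35:36],P1@[36:36]
pos 37 'a': at 4 ·f
pos 38 'b': at 5  ** P0@[37:38],P1@[38:38]

Result: [[2,0],[2,1],[3,3],[4,6],[5,0],[5,1],[6,3],[7,1],[8,3],[9,6],[11,1],[12,1],[13,1],[14,3],[15,6],[17,4],[19,5],[23,4],[27,4],[28,1],[32,0],[32,1],[33,1],[34,3],[35,6],[36,0],[36,1],[38,0],[38,1]]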